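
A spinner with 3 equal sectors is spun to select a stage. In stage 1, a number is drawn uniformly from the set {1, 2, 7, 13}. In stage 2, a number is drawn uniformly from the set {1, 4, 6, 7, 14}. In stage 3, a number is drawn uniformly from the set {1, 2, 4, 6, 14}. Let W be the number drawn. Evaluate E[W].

117/20

E[W | stage 1] = (1+2+7+13)/4 = 23/4.
E[W | stage 2] = (1+4+6+7+14)/5 = 32/5.
E[W | stage 3] = (1+2+4+6+14)/5 = 27/5.
By the law of total expectation,
E[W] = (1/3)·(23/4) + (1/3)·(32/5) + (1/3)·(27/5) = 117/20.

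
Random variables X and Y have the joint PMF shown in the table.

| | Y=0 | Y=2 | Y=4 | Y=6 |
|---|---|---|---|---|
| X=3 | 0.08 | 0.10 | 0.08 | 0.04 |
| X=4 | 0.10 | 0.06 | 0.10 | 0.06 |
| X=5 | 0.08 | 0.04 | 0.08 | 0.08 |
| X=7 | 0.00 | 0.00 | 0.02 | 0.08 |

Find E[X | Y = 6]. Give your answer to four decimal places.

P(Y = 6) = 0.26.
Σ X·P over the event = 3·(0.04) + 4·(0.06) + 5·(0.08) + 7·(0.08) = 1.32.
E[X | Y = 6] = (1.32) / (0.26) = 5.0769.

5.0769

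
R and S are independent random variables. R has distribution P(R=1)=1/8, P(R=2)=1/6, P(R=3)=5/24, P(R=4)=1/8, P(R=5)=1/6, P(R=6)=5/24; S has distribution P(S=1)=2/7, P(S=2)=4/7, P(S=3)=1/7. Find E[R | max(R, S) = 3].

P(max(R, S) = 3) = 1/4.
Summing R·P(x,y) over outcomes with max(R, S) = 3 gives 29/42.
E[R | max(R, S) = 3] = (29/42) / (1/4) = 58/21.

58/21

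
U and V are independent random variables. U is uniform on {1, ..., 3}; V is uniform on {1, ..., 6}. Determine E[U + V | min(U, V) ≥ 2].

13/2

Outcomes with min(U, V) ≥ 2: (2,2), (2,3), (2,4), (2,5), (2,6), (3,2), (3,3), (3,4), (3,5), (3,6), each with probability 1/18.
E[U + V | min(U, V) ≥ 2] = (4 + 5 + 6 + 7 + 8 + 5 + 6 + 7 + 8 + 9) / 10 = 13/2.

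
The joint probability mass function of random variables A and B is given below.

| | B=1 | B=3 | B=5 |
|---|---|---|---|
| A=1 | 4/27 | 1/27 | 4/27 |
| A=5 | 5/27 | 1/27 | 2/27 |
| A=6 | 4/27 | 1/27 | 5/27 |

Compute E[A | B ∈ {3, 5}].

P(B ∈ {3, 5}) = 14/27.
Summing A·P(A=x,B=y) over the conditioning event gives 56/27.
E[A | B ∈ {3, 5}] = (56/27) / (14/27) = 4.

4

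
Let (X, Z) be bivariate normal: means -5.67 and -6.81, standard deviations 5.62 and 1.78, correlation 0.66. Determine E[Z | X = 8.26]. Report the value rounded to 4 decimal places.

For a bivariate normal, E[Z | X=x] = μ_Z + ρ·(σ_Z/σ_X)·(x − μ_X).
E[Z | X=8.26] = -6.81 + (0.66)·(1.78/5.62)·(8.26 − (-5.67)) = -6.81 + (0.20904)·(13.93) = -3.8981.

-3.8981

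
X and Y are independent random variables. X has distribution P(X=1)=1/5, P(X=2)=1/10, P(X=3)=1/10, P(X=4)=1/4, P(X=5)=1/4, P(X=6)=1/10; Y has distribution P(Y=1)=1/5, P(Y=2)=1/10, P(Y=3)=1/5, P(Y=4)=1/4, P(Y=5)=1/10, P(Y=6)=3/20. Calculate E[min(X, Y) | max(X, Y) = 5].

P(max(X, Y) = 5) = 111/400.
Summing min(X,Y)·P(x,y) over outcomes with max(X, Y) = 5 gives 159/200.
E[min(X, Y) | max(X, Y) = 5] = (159/200) / (111/400) = 106/37.

106/37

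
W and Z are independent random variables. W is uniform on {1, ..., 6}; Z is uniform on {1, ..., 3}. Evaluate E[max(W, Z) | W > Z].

P(W > Z) = 2/3.
Summing max(W,Z)·P(x,y) over outcomes with W > Z gives 53/18.
E[max(W, Z) | W > Z] = (53/18) / (2/3) = 53/12.

53/12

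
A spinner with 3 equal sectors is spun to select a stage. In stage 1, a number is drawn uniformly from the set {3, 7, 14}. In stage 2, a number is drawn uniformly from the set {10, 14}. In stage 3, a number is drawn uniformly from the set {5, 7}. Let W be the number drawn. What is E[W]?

E[W | stage 1] = (3+7+14)/3 = 8.
E[W | stage 2] = (10+14)/2 = 12.
E[W | stage 3] = (5+7)/2 = 6.
E[W] = (1/3)·(8) + (1/3)·(12) + (1/3)·(6) = 26/3.

26/3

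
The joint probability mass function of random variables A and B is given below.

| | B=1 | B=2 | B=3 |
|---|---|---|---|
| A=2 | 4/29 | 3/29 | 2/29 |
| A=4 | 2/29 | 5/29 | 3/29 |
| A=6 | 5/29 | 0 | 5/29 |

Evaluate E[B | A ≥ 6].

P(A ≥ 6) = 10/29.
Σ B·P over the event = 1·(5/29) + 3·(5/29) = 20/29.
E[B | A ≥ 6] = (20/29) / (10/29) = 2.

2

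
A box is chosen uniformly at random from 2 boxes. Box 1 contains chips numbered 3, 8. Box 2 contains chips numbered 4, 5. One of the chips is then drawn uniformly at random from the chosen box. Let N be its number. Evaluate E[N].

5

E[N | box 1] = (3+8)/2 = 11/2.
E[N | box 2] = (4+5)/2 = 9/2.
E[N] = (1/2)·(11/2) + (1/2)·(9/2) = 5.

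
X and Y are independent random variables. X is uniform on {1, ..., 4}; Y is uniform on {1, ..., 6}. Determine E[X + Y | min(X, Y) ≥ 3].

8

P(min(X, Y) ≥ 3) = 1/3.
Summing (X+Y)·P(x,y) over outcomes with min(X, Y) ≥ 3 gives 8/3.
E[X + Y | min(X, Y) ≥ 3] = (8/3) / (1/3) = 8.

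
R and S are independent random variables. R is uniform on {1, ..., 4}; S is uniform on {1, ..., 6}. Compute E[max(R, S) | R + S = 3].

P(R + S = 3) = 1/12.
Summing max(R,S)·P(x,y) over outcomes with R + S = 3 gives 1/6.
E[max(R, S) | R + S = 3] = (1/6) / (1/12) = 2.

2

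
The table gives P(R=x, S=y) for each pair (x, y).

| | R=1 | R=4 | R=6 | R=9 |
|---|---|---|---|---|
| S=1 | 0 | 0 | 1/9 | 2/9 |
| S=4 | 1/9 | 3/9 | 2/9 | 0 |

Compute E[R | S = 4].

25/6

P(S = 4) = 2/3.
Summing R·P(R=x,S=y) over the conditioning event gives 25/9.
E[R | S = 4] = (25/9) / (2/3) = 25/6.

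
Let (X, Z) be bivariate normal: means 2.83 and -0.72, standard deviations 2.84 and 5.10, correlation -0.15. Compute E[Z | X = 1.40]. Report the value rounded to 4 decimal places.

-0.3348

E[Z | X=x] = μ_Z + ρ(σ_Z/σ_X)(x − μ_X) for jointly normal variables.
E[Z | X=1.40] = -0.72 + (-0.15)·(5.10/2.84)·(1.40 − (2.83)) = -0.72 + (-0.26937)·(-1.43) = -0.3348.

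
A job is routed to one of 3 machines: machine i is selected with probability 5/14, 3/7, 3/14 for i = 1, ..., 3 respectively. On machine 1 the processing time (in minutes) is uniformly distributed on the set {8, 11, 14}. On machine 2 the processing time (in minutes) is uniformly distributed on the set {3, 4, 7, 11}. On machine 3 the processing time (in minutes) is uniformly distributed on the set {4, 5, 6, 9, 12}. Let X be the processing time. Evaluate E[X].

E[X | machine 1] = (8+11+14)/3 = 11.
E[X | machine 2] = (3+4+7+11)/4 = 25/4.
E[X | machine 3] = (4+5+6+9+12)/5 = 36/5.
By the law of total expectation,
E[X] = (5/14)·(11) + (3/7)·(25/4) + (3/14)·(36/5) = 163/20.

163/20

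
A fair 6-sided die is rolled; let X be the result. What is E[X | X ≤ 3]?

2

Given X ≤ 3, X is equally likely to be any of {1, 2, 3}.
E[X | X ≤ 3] = (1 + 2 + 3) / 3 = 2.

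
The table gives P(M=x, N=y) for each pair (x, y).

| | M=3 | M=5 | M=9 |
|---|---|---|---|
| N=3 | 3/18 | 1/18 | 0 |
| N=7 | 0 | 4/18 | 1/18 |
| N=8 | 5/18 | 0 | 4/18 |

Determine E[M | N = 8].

P(N = 8) = 1/2.
Summing M·P(M=x,N=y) over the conditioning event gives 17/6.
E[M | N = 8] = (17/6) / (1/2) = 17/3.

17/3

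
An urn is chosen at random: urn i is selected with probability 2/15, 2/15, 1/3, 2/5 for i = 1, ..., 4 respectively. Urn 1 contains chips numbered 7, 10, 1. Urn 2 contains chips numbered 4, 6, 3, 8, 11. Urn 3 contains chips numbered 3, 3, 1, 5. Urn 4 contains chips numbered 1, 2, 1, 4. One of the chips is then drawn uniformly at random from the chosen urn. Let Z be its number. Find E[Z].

E[Z | urn 1] = (7+10+1)/3 = 6.
E[Z | urn 2] = (4+6+3+8+11)/5 = 32/5.
E[Z | urn 3] = (3+3+1+5)/4 = 3.
E[Z | urn 4] = (1+2+1+4)/4 = 2.
By the law of total expectation,
E[Z] = (2/15)·(6) + (2/15)·(32/5) + (1/3)·(3) + (2/5)·(2) = 259/75.

259/75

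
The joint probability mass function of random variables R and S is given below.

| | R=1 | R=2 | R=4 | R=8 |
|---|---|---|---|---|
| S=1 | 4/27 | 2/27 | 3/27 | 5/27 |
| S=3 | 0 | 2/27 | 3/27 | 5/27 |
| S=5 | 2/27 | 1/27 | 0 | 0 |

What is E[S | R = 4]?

P(R = 4) = 2/9.
Summing S·P(R=x,S=y) over the conditioning event gives 4/9.
E[S | R = 4] = (4/9) / (2/9) = 2.

2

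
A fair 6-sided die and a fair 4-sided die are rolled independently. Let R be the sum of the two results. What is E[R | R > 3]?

P(R > 3) = 7/8.
Σ over the event: 4·1/8 + 5·1/6 + 6·1/6 + 7·1/6 + 8·1/8 + 9·1/12 + 10·1/24 = 17/3.
E[R | R > 3] = (17/3) / (7/8) = 136/21.

136/21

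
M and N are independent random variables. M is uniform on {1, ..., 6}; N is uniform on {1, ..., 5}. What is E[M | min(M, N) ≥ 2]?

P(min(M, N) ≥ 2) = 2/3.
Summing M·P(x,y) over outcomes with min(M, N) ≥ 2 gives 8/3.
E[M | min(M, N) ≥ 2] = (8/3) / (2/3) = 4.

4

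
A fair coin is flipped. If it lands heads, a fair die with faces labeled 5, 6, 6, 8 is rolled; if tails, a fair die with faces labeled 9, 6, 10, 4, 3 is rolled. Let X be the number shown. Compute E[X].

E[X | heads] = (5+6+6+8)/4 = 25/4.
E[X | tails] = (9+6+10+4+3)/5 = 32/5.
E[X] = (1/2)·(25/4) + (1/2)·(32/5) = 253/40.

253/40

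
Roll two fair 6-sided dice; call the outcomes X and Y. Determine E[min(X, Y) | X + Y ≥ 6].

3

P(X + Y ≥ 6) = 13/18.
Summing min(X,Y)·P(x,y) over outcomes with X + Y ≥ 6 gives 13/6.
E[min(X, Y) | X + Y ≥ 6] = (13/6) / (13/18) = 3.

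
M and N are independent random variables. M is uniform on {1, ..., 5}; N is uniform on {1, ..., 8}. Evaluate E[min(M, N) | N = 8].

P(N = 8) = 1/8.
Summing min(M,N)·P(x,y) over outcomes with N = 8 gives 3/8.
E[min(M, N) | N = 8] = (3/8) / (1/8) = 3.

3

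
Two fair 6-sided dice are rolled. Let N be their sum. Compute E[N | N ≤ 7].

16/3

P(N ≤ 7) = 7/12.
Σ over the event: 2·1/36 + 3·1/18 + 4·1/12 + 5·1/9 + 6·5/36 + 7·1/6 = 28/9.
E[N | N ≤ 7] = (28/9) / (7/12) = 16/3.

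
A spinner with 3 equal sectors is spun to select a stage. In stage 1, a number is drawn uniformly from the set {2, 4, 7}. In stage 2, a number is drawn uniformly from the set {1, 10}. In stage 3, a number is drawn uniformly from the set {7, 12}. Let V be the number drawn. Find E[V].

E[V | stage 1] = (2+4+7)/3 = 13/3.
E[V | stage 2] = (1+10)/2 = 11/2.
E[V | stage 3] = (7+12)/2 = 19/2.
E[V] = (1/3)·(13/3) + (1/3)·(11/2) + (1/3)·(19/2) = 58/9.

58/9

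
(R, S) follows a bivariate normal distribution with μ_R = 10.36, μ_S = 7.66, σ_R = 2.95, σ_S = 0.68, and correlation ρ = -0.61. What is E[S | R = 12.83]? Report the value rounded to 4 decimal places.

7.3127

E[S | R=x] = μ_S + ρ(σ_S/σ_R)(x − μ_R) for jointly normal variables.
E[S | R=12.83] = 7.66 + (-0.61)·(0.68/2.95)·(12.83 − (10.36)) = 7.66 + (-0.14061)·(2.47) = 7.3127.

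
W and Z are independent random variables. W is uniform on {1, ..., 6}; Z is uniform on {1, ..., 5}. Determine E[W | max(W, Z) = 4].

22/7

Outcomes with max(W, Z) = 4: (1,4), (2,4), (3,4), (4,1), (4,2), (4,3), (4,4), each with probability 1/30.
E[W | max(W, Z) = 4] = (1 + 2 + 3 + 4 + 4 + 4 + 4) / 7 = 22/7.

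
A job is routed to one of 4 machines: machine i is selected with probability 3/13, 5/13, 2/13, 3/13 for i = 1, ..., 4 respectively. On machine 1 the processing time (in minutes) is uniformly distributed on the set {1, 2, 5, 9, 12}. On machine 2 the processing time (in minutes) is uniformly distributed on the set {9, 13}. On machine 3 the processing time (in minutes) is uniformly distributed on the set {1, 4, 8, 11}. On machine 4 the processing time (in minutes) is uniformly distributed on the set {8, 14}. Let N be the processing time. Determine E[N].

587/65

E[N | machine 1] = (1+2+5+9+12)/5 = 29/5.
E[N | machine 2] = (9+13)/2 = 11.
E[N | machine 3] = (1+4+8+11)/4 = 6.
E[N | machine 4] = (8+14)/2 = 11.
By the law of total expectation,
E[N] = (3/13)·(29/5) + (5/13)·(11) + (2/13)·(6) + (3/13)·(11) = 587/65.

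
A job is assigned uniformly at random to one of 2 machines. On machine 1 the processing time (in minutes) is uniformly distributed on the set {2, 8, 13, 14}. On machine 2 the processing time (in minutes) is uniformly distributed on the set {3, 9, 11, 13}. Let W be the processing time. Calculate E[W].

73/8

E[W | machine 1] = (2+8+13+14)/4 = 37/4.
E[W | machine 2] = (3+9+11+13)/4 = 9.
By the law of total expectation,
E[W] = (1/2)·(37/4) + (1/2)·(9) = 73/8.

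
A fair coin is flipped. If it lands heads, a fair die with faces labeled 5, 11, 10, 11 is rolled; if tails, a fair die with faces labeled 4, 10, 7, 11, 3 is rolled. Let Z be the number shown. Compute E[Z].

E[Z | heads] = (5+11+10+11)/4 = 37/4.
E[Z | tails] = (4+10+7+11+3)/5 = 7.
E[Z] = (1/2)·(37/4) + (1/2)·(7) = 65/8.

65/8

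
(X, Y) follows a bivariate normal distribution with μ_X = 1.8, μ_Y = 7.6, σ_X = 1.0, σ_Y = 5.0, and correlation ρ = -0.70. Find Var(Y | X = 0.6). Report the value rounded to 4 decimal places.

Var(Y | X=x) = (1 − ρ²)·σ_Y².
Var(Y | X=0.6) = (5.0)²·(1 − (-0.70)²) = 25·0.51 = 12.7500.

12.7500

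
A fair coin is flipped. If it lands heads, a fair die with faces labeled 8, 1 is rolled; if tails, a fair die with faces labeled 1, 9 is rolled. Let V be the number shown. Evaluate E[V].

19/4

E[V | heads] = (8+1)/2 = 9/2.
E[V | tails] = (1+9)/2 = 5.
By the law of total expectation,
E[V] = (1/2)·(9/2) + (1/2)·(5) = 19/4.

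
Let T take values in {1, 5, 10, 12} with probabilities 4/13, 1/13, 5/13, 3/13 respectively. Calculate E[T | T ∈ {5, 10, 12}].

91/9

P(T ∈ {5, 10, 12}) = 9/13.
Σ over the event: 5·1/13 + 10·5/13 + 12·3/13 = 7.
E[T | T ∈ {5, 10, 12}] = (7) / (9/13) = 91/9.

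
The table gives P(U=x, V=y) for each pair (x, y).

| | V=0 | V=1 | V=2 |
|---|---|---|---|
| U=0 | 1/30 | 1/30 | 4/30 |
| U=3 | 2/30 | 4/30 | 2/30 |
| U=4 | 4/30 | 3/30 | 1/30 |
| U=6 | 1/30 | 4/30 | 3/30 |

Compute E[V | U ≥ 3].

P(U ≥ 3) = 4/5.
Summing V·P(U=x,V=y) over the conditioning event gives 23/30.
E[V | U ≥ 3] = (23/30) / (4/5) = 23/24.

23/24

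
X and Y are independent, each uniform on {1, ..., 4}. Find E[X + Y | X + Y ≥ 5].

Outcomes with X + Y ≥ 5: (1,4), (2,3), (2,4), (3,2), (3,3), (3,4), (4,1), (4,2), (4,3), (4,4), each with probability 1/16.
E[X + Y | X + Y ≥ 5] = (5 + 5 + 6 + 5 + 6 + 7 + 5 + 6 + 7 + 8) / 10 = 6.

6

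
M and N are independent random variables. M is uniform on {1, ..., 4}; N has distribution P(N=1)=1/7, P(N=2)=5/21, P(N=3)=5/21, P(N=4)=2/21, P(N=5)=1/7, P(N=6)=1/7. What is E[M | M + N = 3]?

P(M + N = 3) = 2/21.
Summing M·P(x,y) over outcomes with M + N = 3 gives 11/84.
E[M | M + N = 3] = (11/84) / (2/21) = 11/8.

11/8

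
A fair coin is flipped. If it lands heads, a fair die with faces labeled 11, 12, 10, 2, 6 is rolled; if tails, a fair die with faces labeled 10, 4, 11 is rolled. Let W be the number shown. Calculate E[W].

124/15

E[W | heads] = (11+12+10+2+6)/5 = 41/5.
E[W | tails] = (10+4+11)/3 = 25/3.
By the law of total expectation,
E[W] = (1/2)·(41/5) + (1/2)·(25/3) = 124/15.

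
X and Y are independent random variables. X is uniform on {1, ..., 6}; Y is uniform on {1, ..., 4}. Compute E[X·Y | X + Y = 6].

Outcomes with X + Y = 6: (2,4), (3,3), (4,2), (5,1), each with probability 1/24.
E[X·Y | X + Y = 6] = (8 + 9 + 8 + 5) / 4 = 15/2.

15/2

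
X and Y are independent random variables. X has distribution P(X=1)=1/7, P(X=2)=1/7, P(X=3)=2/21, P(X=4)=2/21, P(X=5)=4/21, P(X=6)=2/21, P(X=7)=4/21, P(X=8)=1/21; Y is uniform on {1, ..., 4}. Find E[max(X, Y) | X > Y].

P(X > Y) = 19/28.
Summing max(X,Y)·P(x,y) over outcomes with X > Y gives 157/42.
E[max(X, Y) | X > Y] = (157/42) / (19/28) = 314/57.

314/57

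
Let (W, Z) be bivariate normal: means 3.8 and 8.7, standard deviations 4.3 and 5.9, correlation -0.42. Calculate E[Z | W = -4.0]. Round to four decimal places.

13.1950

The regression of Z on W has slope ρ·σ_Z/σ_W and passes through (μ_W, μ_Z).
E[Z | W=-4.0] = 8.7 + (-0.42)·(5.9/4.3)·(-4.0 − (3.8)) = 8.7 + (-0.57628)·(-7.8) = 13.1950.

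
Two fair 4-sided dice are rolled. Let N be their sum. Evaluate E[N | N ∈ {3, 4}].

P(N ∈ {3, 4}) = 5/16.
Σ over the event: 3·1/8 + 4·3/16 = 9/8.
E[N | N ∈ {3, 4}] = (9/8) / (5/16) = 18/5.

18/5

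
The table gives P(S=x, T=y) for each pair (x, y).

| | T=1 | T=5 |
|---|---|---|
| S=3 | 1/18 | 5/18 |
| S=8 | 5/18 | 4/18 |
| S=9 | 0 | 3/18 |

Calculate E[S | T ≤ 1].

P(T ≤ 1) = 1/3.
Σ S·P over the event = 3·(1/18) + 8·(5/18) = 43/18.
E[S | T ≤ 1] = (43/18) / (1/3) = 43/6.

43/6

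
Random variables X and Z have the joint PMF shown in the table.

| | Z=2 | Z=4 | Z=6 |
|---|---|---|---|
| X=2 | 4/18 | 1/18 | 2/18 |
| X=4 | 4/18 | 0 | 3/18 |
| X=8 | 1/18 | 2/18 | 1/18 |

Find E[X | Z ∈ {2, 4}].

25/6

P(Z ∈ {2, 4}) = 2/3.
Σ X·P over the event = 2·(4/18) + 2·(1/18) + 4·(4/18) + 8·(1/18) + 8·(2/18) = 25/9.
E[X | Z ∈ {2, 4}] = (25/9) / (2/3) = 25/6.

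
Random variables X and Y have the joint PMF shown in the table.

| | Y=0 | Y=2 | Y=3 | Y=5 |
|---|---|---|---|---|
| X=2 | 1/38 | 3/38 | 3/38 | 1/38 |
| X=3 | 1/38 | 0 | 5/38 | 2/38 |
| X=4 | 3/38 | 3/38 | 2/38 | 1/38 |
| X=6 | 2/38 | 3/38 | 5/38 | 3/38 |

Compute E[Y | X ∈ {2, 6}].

P(X ∈ {2, 6}) = 21/38.
Summing Y·P(X=x,Y=y) over the conditioning event gives 28/19.
E[Y | X ∈ {2, 6}] = (28/19) / (21/38) = 8/3.

8/3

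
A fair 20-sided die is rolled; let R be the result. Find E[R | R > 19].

20

Given R > 19, R is equally likely to be any of {20}.
E[R | R > 19] = (20) / 1 = 20.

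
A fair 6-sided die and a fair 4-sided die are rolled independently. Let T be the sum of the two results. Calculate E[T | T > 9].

P(T > 9) = 1/24.
Σ over the event: 10·1/24 = 5/12.
E[T | T > 9] = (5/12) / (1/24) = 10.

10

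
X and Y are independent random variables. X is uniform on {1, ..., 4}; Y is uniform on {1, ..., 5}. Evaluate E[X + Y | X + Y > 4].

P(X + Y > 4) = 7/10.
Summing (X+Y)·P(x,y) over outcomes with X + Y > 4 gives 9/2.
E[X + Y | X + Y > 4] = (9/2) / (7/10) = 45/7.

45/7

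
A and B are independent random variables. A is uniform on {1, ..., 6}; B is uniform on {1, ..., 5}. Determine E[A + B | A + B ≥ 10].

31/3

P(A + B ≥ 10) = 1/10.
Summing (A+B)·P(x,y) over outcomes with A + B ≥ 10 gives 31/30.
E[A + B | A + B ≥ 10] = (31/30) / (1/10) = 31/3.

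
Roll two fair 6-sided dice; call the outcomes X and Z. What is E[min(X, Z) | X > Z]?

P(X > Z) = 5/12.
Summing min(X,Z)·P(x,y) over outcomes with X > Z gives 35/36.
E[min(X, Z) | X > Z] = (35/36) / (5/12) = 7/3.

7/3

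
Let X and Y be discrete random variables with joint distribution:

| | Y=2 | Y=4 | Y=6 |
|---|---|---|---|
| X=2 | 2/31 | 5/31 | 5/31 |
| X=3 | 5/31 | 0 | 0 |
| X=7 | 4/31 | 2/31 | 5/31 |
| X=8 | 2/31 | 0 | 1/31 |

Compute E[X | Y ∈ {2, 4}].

87/20

P(Y ∈ {2, 4}) = 20/31.
Σ X·P over the event = 2·(2/31) + 2·(5/31) + 3·(5/31) + 7·(4/31) + 7·(2/31) + 8·(2/31) = 87/31.
E[X | Y ∈ {2, 4}] = (87/31) / (20/31) = 87/20.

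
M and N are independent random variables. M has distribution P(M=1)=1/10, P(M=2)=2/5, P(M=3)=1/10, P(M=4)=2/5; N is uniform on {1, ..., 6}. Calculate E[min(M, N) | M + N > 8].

P(M + N > 8) = 3/20.
Summing min(M,N)·P(x,y) over outcomes with M + N > 8 gives 7/12.
E[min(M, N) | M + N > 8] = (7/12) / (3/20) = 35/9.

35/9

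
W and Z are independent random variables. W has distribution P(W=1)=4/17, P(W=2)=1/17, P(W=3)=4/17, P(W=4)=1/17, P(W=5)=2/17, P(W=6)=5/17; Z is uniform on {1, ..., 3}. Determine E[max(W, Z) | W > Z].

P(W > Z) = 11/17.
Summing max(W,Z)·P(x,y) over outcomes with W > Z gives 158/51.
E[max(W, Z) | W > Z] = (158/51) / (11/17) = 158/33.

158/33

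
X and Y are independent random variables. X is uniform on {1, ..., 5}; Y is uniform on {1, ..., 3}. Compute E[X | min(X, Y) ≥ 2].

7/2

Outcomes with min(X, Y) ≥ 2: (2,2), (2,3), (3,2), (3,3), (4,2), (4,3), (5,2), (5,3), each with probability 1/15.
E[X | min(X, Y) ≥ 2] = (2 + 2 + 3 + 3 + 4 + 4 + 5 + 5) / 8 = 7/2.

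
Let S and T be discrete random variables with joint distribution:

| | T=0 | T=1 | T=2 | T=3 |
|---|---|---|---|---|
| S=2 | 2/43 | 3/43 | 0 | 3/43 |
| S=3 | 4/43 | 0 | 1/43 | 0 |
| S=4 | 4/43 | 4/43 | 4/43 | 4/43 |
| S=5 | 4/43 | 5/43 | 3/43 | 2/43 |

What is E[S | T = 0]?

P(T = 0) = 14/43.
Σ S·P over the event = 2·(2/43) + 3·(4/43) + 4·(4/43) + 5·(4/43) = 52/43.
E[S | T = 0] = (52/43) / (14/43) = 26/7.

26/7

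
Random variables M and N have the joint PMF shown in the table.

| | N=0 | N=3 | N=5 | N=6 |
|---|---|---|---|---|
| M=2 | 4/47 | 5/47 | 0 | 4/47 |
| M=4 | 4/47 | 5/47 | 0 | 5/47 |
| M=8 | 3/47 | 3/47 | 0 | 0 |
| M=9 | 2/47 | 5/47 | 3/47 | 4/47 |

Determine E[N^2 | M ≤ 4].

P(M ≤ 4) = 27/47.
Σ N^2·P over the event = 0·(4/47) + 9·(5/47) + 36·(4/47) + 0·(4/47) + 9·(5/47) + 36·(5/47) = 414/47.
E[N^2 | M ≤ 4] = (414/47) / (27/47) = 46/3.

46/3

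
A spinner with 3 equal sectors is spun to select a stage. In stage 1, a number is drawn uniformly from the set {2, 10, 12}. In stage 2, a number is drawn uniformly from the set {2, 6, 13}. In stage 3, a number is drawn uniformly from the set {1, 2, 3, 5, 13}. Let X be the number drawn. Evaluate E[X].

E[X | stage 1] = (2+10+12)/3 = 8.
E[X | stage 2] = (2+6+13)/3 = 7.
E[X | stage 3] = (1+2+3+5+13)/5 = 24/5.
By the law of total expectation,
E[X] = (1/3)·(8) + (1/3)·(7) + (1/3)·(24/5) = 33/5.

33/5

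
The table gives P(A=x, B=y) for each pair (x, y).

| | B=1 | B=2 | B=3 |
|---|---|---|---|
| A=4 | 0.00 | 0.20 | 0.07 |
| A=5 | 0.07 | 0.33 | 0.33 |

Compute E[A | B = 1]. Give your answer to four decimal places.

5.0000

P(B = 1) = 0.07.
Summing A·P(A=x,B=y) over the conditioning event gives 0.35.
E[A | B = 1] = (0.35) / (0.07) = 5.0000.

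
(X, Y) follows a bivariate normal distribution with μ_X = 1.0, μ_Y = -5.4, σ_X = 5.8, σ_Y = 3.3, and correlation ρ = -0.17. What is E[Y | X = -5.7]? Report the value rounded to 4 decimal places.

-4.7519

The regression of Y on X has slope ρ·σ_Y/σ_X and passes through (μ_X, μ_Y).
E[Y | X=-5.7] = -5.4 + (-0.17)·(3.3/5.8)·(-5.7 − (1.0)) = -5.4 + (-0.096724)·(-6.7) = -4.7519.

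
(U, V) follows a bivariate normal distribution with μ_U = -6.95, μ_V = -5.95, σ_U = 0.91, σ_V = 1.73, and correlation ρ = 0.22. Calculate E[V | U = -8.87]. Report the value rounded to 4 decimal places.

-6.7530

E[V | U=x] = μ_V + ρ(σ_V/σ_U)(x − μ_U) for jointly normal variables.
E[V | U=-8.87] = -5.95 + (0.22)·(1.73/0.91)·(-8.87 − (-6.95)) = -5.95 + (0.41824)·(-1.92) = -6.7530.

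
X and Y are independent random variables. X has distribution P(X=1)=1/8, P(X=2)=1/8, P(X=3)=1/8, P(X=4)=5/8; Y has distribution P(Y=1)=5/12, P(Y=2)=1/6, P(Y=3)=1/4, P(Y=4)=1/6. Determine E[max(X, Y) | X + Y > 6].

P(X + Y > 6) = 9/32.
Summing max(X,Y)·P(x,y) over outcomes with X + Y > 6 gives 9/8.
E[max(X, Y) | X + Y > 6] = (9/8) / (9/32) = 4.

4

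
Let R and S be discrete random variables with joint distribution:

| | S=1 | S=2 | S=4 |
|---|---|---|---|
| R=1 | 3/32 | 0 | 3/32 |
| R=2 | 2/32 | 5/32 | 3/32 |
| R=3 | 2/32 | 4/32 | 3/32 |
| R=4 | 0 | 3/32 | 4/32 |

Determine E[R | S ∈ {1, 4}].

P(S ∈ {1, 4}) = 5/8.
Σ R·P over the event = 1·(3/32) + 1·(3/32) + 2·(2/32) + 2·(3/32) + 3·(2/32) + 3·(3/32) + 4·(4/32) = 47/32.
E[R | S ∈ {1, 4}] = (47/32) / (5/8) = 47/20.

47/20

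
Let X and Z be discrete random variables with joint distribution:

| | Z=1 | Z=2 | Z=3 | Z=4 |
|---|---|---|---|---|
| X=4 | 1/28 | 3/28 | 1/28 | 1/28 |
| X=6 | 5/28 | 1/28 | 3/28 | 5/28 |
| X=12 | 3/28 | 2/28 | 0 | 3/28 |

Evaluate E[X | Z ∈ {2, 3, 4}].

P(Z ∈ {2, 3, 4}) = 19/28.
Σ X·P over the event = 4·(3/28) + 4·(1/28) + 4·(1/28) + 6·(1/28) + 6·(3/28) + 6·(5/28) + 12·(2/28) + 12·(3/28) = 67/14.
E[X | Z ∈ {2, 3, 4}] = (67/14) / (19/28) = 134/19.

134/19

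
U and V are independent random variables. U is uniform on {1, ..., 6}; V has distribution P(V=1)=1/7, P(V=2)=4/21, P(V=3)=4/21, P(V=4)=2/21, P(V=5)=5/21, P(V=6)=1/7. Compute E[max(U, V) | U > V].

61/13

P(U > V) = 26/63.
Summing max(U,V)·P(x,y) over outcomes with U > V gives 122/63.
E[max(U, V) | U > V] = (122/63) / (26/63) = 61/13.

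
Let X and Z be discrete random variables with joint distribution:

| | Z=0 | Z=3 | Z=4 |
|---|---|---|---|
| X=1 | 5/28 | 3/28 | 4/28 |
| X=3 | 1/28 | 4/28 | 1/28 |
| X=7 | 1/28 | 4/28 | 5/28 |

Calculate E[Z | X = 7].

16/5

P(X = 7) = 5/14.
Σ Z·P over the event = 0·(1/28) + 3·(4/28) + 4·(5/28) = 8/7.
E[Z | X = 7] = (8/7) / (5/14) = 16/5.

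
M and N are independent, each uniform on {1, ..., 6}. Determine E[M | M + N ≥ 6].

P(M + N ≥ 6) = 13/18.
Summing M·P(x,y) over outcomes with M + N ≥ 6 gives 53/18.
E[M | M + N ≥ 6] = (53/18) / (13/18) = 53/13.

53/13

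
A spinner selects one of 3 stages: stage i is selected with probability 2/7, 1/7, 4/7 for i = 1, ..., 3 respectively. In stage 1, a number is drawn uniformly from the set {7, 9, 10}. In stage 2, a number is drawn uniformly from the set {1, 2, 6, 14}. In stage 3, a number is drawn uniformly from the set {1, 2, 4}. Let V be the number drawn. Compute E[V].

389/84

E[V | stage 1] = (7+9+10)/3 = 26/3.
E[V | stage 2] = (1+2+6+14)/4 = 23/4.
E[V | stage 3] = (1+2+4)/3 = 7/3.
E[V] = (2/7)·(26/3) + (1/7)·(23/4) + (4/7)·(7/3) = 389/84.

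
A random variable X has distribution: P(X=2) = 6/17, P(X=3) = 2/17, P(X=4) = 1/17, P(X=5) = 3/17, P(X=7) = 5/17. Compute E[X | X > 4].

25/4

P(X > 4) = 8/17.
Σ over the event: 5·3/17 + 7·5/17 = 50/17.
E[X | X > 4] = (50/17) / (8/17) = 25/4.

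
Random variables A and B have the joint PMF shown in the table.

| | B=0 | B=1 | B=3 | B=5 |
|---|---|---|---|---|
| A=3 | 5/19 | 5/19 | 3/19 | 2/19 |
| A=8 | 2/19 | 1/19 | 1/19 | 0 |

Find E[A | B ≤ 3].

P(B ≤ 3) = 17/19.
Σ A·P over the event = 3·(5/19) + 3·(5/19) + 3·(3/19) + 8·(2/19) + 8·(1/19) + 8·(1/19) = 71/19.
E[A | B ≤ 3] = (71/19) / (17/19) = 71/17.

71/17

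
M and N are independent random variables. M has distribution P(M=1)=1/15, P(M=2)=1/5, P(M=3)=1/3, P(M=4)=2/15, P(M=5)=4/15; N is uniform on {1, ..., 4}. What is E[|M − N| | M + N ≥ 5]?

37/23

P(M + N ≥ 5) = 23/30.
Summing |M−N|·P(x,y) over outcomes with M + N ≥ 5 gives 37/30.
E[|M − N| | M + N ≥ 5] = (37/30) / (23/30) = 37/23.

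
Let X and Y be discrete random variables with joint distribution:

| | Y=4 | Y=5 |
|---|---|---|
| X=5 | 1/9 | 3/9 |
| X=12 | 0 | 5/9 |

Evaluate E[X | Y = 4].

5

P(Y = 4) = 1/9.
Σ X·P over the event = 5·(1/9) = 5/9.
E[X | Y = 4] = (5/9) / (1/9) = 5.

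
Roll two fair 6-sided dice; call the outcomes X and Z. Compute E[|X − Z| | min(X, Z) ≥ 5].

1/2

P(min(X, Z) ≥ 5) = 1/9.
Summing |X−Z|·P(x,y) over outcomes with min(X, Z) ≥ 5 gives 1/18.
E[|X − Z| | min(X, Z) ≥ 5] = (1/18) / (1/9) = 1/2.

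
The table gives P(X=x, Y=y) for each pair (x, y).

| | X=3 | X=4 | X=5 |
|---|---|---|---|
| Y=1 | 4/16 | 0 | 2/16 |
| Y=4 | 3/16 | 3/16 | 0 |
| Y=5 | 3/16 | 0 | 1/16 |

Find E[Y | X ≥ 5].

7/3

P(X ≥ 5) = 3/16.
Summing Y·P(X=x,Y=y) over the conditioning event gives 7/16.
E[Y | X ≥ 5] = (7/16) / (3/16) = 7/3.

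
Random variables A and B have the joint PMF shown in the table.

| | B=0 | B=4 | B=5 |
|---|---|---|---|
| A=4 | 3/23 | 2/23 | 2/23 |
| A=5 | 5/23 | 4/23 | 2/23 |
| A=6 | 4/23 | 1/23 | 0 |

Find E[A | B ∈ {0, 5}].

P(B ∈ {0, 5}) = 16/23.
Summing A·P(A=x,B=y) over the conditioning event gives 79/23.
E[A | B ∈ {0, 5}] = (79/23) / (16/23) = 79/16.

79/16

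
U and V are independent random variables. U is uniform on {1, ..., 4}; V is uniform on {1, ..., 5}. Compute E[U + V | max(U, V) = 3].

24/5

Outcomes with max(U, V) = 3: (1,3), (2,3), (3,1), (3,2), (3,3), each with probability 1/20.
E[U + V | max(U, V) = 3] = (4 + 5 + 4 + 5 + 6) / 5 = 24/5.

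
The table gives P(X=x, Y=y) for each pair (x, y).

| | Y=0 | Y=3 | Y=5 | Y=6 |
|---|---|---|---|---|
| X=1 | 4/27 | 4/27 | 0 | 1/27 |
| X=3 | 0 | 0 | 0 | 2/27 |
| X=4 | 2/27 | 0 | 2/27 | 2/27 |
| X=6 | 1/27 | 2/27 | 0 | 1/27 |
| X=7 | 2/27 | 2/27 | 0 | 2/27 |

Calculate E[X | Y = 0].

32/9

P(Y = 0) = 1/3.
Σ X·P over the event = 1·(4/27) + 4·(2/27) + 6·(1/27) + 7·(2/27) = 32/27.
E[X | Y = 0] = (32/27) / (1/3) = 32/9.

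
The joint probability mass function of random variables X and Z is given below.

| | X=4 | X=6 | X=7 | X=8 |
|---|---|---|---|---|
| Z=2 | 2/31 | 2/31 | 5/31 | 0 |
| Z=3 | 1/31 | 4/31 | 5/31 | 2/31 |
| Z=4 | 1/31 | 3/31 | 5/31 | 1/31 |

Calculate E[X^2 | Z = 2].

P(Z = 2) = 9/31.
Σ X^2·P over the event = 16·(2/31) + 36·(2/31) + 49·(5/31) = 349/31.
E[X^2 | Z = 2] = (349/31) / (9/31) = 349/9.

349/9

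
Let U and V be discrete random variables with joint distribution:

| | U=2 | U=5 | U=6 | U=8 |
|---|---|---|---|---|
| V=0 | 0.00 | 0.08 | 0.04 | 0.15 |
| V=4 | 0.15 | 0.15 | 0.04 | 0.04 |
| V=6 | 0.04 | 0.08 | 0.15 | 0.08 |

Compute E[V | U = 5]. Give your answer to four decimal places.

3.4839

P(U = 5) = 0.31.
Summing V·P(U=x,V=y) over the conditioning event gives 1.08.
E[V | U = 5] = (1.08) / (0.31) = 3.4839.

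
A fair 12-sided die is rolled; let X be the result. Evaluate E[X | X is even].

7

Given X is even, X is equally likely to be any of {2, 4, 6, 8, 10, 12}.
E[X | X is even] = (2 + 4 + 6 + 8 + 10 + 12) / 6 = 7.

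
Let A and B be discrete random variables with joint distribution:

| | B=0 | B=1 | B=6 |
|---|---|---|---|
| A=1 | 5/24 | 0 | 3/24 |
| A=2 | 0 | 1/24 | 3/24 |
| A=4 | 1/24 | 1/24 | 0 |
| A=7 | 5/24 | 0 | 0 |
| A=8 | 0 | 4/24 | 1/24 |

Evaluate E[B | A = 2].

P(A = 2) = 1/6.
Summing B·P(A=x,B=y) over the conditioning event gives 19/24.
E[B | A = 2] = (19/24) / (1/6) = 19/4.

19/4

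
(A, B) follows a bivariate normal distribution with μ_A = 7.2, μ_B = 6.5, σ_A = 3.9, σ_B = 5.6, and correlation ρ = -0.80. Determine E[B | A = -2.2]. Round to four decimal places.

17.2979

E[B | A=x] = μ_B + ρ(σ_B/σ_A)(x − μ_A) for jointly normal variables.
E[B | A=-2.2] = 6.5 + (-0.80)·(5.6/3.9)·(-2.2 − (7.2)) = 6.5 + (-1.148718)·(-9.4) = 17.2979.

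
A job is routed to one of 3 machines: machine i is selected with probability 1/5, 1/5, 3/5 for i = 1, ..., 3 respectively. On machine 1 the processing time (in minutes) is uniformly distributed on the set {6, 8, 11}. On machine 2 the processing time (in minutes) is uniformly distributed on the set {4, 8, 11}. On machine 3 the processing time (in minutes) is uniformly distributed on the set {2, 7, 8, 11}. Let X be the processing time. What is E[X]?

37/5

E[X | machine 1] = (6+8+11)/3 = 25/3.
E[X | machine 2] = (4+8+11)/3 = 23/3.
E[X | machine 3] = (2+7+8+11)/4 = 7.
E[X] = (1/5)·(25/3) + (1/5)·(23/3) + (3/5)·(7) = 37/5.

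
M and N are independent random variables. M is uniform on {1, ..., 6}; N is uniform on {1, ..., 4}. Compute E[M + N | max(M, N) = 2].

10/3

P(max(M, N) = 2) = 1/8.
Summing (M+N)·P(x,y) over outcomes with max(M, N) = 2 gives 5/12.
E[M + N | max(M, N) = 2] = (5/12) / (1/8) = 10/3.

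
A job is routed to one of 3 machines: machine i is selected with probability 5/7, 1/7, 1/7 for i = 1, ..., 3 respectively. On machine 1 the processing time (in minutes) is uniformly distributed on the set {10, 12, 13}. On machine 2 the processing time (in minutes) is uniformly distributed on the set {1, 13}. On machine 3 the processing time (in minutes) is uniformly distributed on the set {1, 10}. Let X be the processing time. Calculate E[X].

425/42

E[X | machine 1] = (10+12+13)/3 = 35/3.
E[X | machine 2] = (1+13)/2 = 7.
E[X | machine 3] = (1+10)/2 = 11/2.
By the law of total expectation,
E[X] = (5/7)·(35/3) + (1/7)·(7) + (1/7)·(11/2) = 425/42.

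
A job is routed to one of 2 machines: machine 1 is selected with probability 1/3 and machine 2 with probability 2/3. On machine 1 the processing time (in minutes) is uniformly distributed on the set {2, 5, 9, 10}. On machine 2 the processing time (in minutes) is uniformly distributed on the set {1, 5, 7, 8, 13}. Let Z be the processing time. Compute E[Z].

67/10

E[Z | machine 1] = (2+5+9+10)/4 = 13/2.
E[Z | machine 2] = (1+5+7+8+13)/5 = 34/5.
By the law of total expectation,
E[Z] = (1/3)·(13/2) + (2/3)·(34/5) = 67/10.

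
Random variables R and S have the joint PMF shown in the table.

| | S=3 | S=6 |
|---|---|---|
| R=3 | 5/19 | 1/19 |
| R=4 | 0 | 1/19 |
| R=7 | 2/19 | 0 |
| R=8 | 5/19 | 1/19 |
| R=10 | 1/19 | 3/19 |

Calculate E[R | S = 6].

P(S = 6) = 6/19.
Σ R·P over the event = 3·(1/19) + 4·(1/19) + 8·(1/19) + 10·(3/19) = 45/19.
E[R | S = 6] = (45/19) / (6/19) = 15/2.

15/2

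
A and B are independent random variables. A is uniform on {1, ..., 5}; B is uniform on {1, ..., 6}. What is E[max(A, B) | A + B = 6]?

21/5

P(A + B = 6) = 1/6.
Summing max(A,B)·P(x,y) over outcomes with A + B = 6 gives 7/10.
E[max(A, B) | A + B = 6] = (7/10) / (1/6) = 21/5.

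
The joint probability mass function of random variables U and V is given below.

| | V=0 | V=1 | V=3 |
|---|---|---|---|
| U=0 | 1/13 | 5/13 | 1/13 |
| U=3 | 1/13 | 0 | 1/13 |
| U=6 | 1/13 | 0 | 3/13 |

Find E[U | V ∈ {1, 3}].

21/10

P(V ∈ {1, 3}) = 10/13.
Σ U·P over the event = 0·(5/13) + 0·(1/13) + 3·(1/13) + 6·(3/13) = 21/13.
E[U | V ∈ {1, 3}] = (21/13) / (10/13) = 21/10.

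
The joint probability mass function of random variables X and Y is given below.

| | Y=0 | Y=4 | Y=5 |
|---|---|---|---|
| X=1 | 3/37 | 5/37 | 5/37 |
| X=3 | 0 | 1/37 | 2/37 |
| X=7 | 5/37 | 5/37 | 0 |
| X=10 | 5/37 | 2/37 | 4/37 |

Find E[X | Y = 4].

P(Y = 4) = 13/37.
Summing X·P(X=x,Y=y) over the conditioning event gives 63/37.
E[X | Y = 4] = (63/37) / (13/37) = 63/13.

63/13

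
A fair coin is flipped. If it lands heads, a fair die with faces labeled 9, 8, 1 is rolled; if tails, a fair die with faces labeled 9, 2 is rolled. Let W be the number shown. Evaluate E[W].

23/4

E[W | heads] = (9+8+1)/3 = 6.
E[W | tails] = (9+2)/2 = 11/2.
E[W] = (1/2)·(6) + (1/2)·(11/2) = 23/4.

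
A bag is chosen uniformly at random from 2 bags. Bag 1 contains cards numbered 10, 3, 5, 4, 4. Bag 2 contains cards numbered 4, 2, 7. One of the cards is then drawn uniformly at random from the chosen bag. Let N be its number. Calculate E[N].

E[N | bag 1] = (10+3+5+4+4)/5 = 26/5.
E[N | bag 2] = (4+2+7)/3 = 13/3.
By the law of total expectation,
E[N] = (1/2)·(26/5) + (1/2)·(13/3) = 143/30.

143/30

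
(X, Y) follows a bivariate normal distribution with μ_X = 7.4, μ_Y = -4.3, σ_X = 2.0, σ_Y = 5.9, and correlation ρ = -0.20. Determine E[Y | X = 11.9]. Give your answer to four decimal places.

-6.9550

For a bivariate normal, E[Y | X=x] = μ_Y + ρ·(σ_Y/σ_X)·(x − μ_X).
E[Y | X=11.9] = -4.3 + (-0.20)·(5.9/2.0)·(11.9 − (7.4)) = -4.3 + (-0.59)·(4.5) = -6.9550.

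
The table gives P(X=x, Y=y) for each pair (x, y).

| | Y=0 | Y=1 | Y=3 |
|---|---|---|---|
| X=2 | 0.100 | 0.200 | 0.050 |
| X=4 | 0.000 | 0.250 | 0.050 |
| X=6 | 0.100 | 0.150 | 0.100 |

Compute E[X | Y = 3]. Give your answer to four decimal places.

4.5000

P(Y = 3) = 0.200.
Σ X·P over the event = 2·(0.050) + 4·(0.050) + 6·(0.100) = 0.900.
E[X | Y = 3] = (0.900) / (0.200) = 4.5000.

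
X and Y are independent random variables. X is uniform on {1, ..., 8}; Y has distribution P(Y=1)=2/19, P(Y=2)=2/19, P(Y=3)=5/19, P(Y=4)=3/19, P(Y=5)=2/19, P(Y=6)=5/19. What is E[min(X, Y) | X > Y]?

P(X > Y) = 79/152.
Summing min(X,Y)·P(x,y) over outcomes with X > Y gives 251/152.
E[min(X, Y) | X > Y] = (251/152) / (79/152) = 251/79.

251/79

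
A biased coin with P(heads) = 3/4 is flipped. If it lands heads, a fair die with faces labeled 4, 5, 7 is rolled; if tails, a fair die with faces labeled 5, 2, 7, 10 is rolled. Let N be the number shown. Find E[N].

E[N | heads] = (4+5+7)/3 = 16/3.
E[N | tails] = (5+2+7+10)/4 = 6.
By the law of total expectation,
E[N] = (3/4)·(16/3) + (1/4)·(6) = 11/2.

11/2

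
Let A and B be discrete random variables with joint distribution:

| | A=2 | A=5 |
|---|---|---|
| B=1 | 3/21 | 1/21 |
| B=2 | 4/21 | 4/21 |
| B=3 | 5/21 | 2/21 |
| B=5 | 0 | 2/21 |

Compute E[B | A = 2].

P(A = 2) = 4/7.
Σ B·P over the event = 1·(3/21) + 2·(4/21) + 3·(5/21) = 26/21.
E[B | A = 2] = (26/21) / (4/7) = 13/6.

13/6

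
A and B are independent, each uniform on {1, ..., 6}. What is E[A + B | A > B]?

P(A > B) = 5/12.
Summing (A+B)·P(x,y) over outcomes with A > B gives 35/12.
E[A + B | A > B] = (35/12) / (5/12) = 7.

7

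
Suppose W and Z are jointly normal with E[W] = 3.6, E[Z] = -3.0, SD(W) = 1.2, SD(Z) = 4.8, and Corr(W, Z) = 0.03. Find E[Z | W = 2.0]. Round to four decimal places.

-3.1920

E[Z | W=x] = μ_Z + ρ(σ_Z/σ_W)(x − μ_W) for jointly normal variables.
E[Z | W=2.0] = -3.0 + (0.03)·(4.8/1.2)·(2.0 − (3.6)) = -3.0 + (0.12)·(-1.6) = -3.1920.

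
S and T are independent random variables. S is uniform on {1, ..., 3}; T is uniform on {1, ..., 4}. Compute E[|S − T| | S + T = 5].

Outcomes with S + T = 5: (1,4), (2,3), (3,2), each with probability 1/12.
E[|S − T| | S + T = 5] = (3 + 1 + 1) / 3 = 5/3.

5/3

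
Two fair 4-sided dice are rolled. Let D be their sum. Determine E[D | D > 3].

72/13

P(D > 3) = 13/16.
Σ over the event: 4·3/16 + 5·1/4 + 6·3/16 + 7·1/8 + 8·1/16 = 9/2.
E[D | D > 3] = (9/2) / (13/16) = 72/13.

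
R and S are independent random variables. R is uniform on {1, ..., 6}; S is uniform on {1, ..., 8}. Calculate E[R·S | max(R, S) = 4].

Outcomes with max(R, S) = 4: (1,4), (2,4), (3,4), (4,1), (4,2), (4,3), (4,4), each with probability 1/48.
E[R·S | max(R, S) = 4] = (4 + 8 + 12 + 4 + 8 + 12 + 16) / 7 = 64/7.

64/7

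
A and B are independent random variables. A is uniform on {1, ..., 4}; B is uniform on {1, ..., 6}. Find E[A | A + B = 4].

2

P(A + B = 4) = 1/8.
Summing A·P(x,y) over outcomes with A + B = 4 gives 1/4.
E[A | A + B = 4] = (1/4) / (1/8) = 2.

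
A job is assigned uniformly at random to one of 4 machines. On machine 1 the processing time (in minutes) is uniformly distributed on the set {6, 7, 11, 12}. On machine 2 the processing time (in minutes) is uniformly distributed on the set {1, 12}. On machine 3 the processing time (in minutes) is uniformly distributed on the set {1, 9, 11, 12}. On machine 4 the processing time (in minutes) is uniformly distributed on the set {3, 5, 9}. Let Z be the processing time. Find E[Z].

353/48

E[Z | machine 1] = (6+7+11+12)/4 = 9.
E[Z | machine 2] = (1+12)/2 = 13/2.
E[Z | machine 3] = (1+9+11+12)/4 = 33/4.
E[Z | machine 4] = (3+5+9)/3 = 17/3.
E[Z] = (1/4)·(9) + (1/4)·(13/2) + (1/4)·(33/4) + (1/4)·(17/3) = 353/48.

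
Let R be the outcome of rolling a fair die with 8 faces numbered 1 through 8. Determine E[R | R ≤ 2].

3/2

Given R ≤ 2, R is equally likely to be any of {1, 2}.
E[R | R ≤ 2] = (1 + 2) / 2 = 3/2.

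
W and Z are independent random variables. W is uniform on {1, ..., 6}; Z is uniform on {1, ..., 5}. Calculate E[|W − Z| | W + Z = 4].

4/3

Outcomes with W + Z = 4: (1,3), (2,2), (3,1), each with probability 1/30.
E[|W − Z| | W + Z = 4] = (2 + 0 + 2) / 3 = 4/3.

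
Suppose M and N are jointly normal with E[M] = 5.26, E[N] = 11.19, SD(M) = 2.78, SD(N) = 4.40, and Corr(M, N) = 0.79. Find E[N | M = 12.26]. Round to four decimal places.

19.9425

The regression of N on M has slope ρ·σ_N/σ_M and passes through (μ_M, μ_N).
E[N | M=12.26] = 11.19 + (0.79)·(4.40/2.78)·(12.26 − (5.26)) = 11.19 + (1.25036)·(7) = 19.9425.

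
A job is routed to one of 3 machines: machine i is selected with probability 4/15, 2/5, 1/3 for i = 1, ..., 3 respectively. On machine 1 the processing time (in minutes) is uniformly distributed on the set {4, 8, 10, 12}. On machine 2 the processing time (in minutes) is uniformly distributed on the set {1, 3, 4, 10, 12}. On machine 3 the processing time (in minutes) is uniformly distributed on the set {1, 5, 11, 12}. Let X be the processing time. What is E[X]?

85/12

E[X | machine 1] = (4+8+10+12)/4 = 17/2.
E[X | machine 2] = (1+3+4+10+12)/5 = 6.
E[X | machine 3] = (1+5+11+12)/4 = 29/4.
By the law of total expectation,
E[X] = (4/15)·(17/2) + (2/5)·(6) + (1/3)·(29/4) = 85/12.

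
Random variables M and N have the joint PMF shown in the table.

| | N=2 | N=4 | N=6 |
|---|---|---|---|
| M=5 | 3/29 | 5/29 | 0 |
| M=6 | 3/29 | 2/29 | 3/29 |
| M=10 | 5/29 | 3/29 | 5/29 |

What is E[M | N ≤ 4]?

P(N ≤ 4) = 21/29.
Σ M·P over the event = 5·(3/29) + 5·(5/29) + 6·(3/29) + 6·(2/29) + 10·(5/29) + 10·(3/29) = 150/29.
E[M | N ≤ 4] = (150/29) / (21/29) = 50/7.

50/7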